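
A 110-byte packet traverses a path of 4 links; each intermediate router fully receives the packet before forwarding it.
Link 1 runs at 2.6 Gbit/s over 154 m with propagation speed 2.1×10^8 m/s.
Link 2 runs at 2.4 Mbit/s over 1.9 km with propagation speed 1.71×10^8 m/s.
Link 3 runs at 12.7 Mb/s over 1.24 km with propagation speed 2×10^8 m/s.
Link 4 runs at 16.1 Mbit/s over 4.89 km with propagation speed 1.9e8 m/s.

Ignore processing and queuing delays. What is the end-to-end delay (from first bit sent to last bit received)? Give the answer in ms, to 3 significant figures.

L = 110 × 8 = 880 bits.
Transmission delays (L/R per hop): 0.000338462, 0.366667, 0.0692913, 0.0546584 ms; sum = 0.490955 ms.
Propagation delays (d/s per hop): 0.000733333, 0.0111111, 0.0062, 0.0257368 ms; sum = 0.0437813 ms.
End-to-end = 0.535 ms.

0.535 ms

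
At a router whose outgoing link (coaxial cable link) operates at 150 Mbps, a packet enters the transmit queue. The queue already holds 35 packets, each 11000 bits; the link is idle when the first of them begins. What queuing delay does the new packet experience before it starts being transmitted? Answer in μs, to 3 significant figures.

2570 μs

Each queued packet: L/R = 11000/150000000 = 73.3333 μs.
35 queued → 2566.67 μs.
Queuing delay = 2570 μs.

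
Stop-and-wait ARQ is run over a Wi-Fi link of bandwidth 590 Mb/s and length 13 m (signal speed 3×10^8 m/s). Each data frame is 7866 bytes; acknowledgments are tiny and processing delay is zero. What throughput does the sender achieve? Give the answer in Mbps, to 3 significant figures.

590 Mbps

t_tx = L/R = 62928/590000000 = 0.000106658 s.
t_prop = 13/300000000 = 4.33333e-08 s; RTT = 8.66667e-08 s.
Cycle = t_tx + RTT = 0.000106744 s.
Throughput = L / cycle = 62928 / 0.000106744 = 590 Mbps.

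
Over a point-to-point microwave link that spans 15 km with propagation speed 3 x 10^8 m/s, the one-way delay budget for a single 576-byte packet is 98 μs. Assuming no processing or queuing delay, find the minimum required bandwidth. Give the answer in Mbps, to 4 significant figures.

96.00 Mbps

L = 4608 bits.
Propagation delay = 15000 / 300000000 = 50 μs.
Transmission budget = 98 − 50 = 48 μs.
R ≥ L / t_tx = 4608 bits / 4.8e-05 s = 96.00 Mbps.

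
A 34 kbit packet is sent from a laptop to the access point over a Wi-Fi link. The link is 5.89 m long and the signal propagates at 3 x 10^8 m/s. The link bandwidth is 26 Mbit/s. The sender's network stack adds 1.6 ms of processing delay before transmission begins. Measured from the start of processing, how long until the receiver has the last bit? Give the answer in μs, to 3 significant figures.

2910 μs

L = 34000 bits.
Transmission delay = L/R = 34000 / 26000000 = 1307.69 μs.
Propagation delay = d/s = 5.89 m / 300000000 m/s = 0.0196333 μs.
Plus processing delay 1.6 ms = 1600 μs.
Total = 2910 μs.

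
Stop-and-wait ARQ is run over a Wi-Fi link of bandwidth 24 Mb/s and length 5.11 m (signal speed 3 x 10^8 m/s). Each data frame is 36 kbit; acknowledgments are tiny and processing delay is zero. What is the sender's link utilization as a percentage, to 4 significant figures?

100.0 %

t_tx = L/R = 36000/24000000 = 0.0015 s.
t_prop = 5.11/300000000 = 1.70333e-08 s; RTT = 3.40667e-08 s.
Cycle = t_tx + RTT = 0.00150003 s.
Utilization = t_tx / cycle = 0.0015/0.00150003 = 100.0 %.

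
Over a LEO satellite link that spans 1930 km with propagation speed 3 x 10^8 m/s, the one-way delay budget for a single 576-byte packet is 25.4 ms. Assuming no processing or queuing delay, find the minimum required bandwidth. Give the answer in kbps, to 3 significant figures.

L = 4608 bits.
Propagation delay = 1930000 / 300000000 = 6.43333 ms.
Transmission budget = 25.4 − 6.43333 = 18.9667 ms.
R ≥ L / t_tx = 4608 bits / 0.0189667 s = 243 kbps.

243 kbps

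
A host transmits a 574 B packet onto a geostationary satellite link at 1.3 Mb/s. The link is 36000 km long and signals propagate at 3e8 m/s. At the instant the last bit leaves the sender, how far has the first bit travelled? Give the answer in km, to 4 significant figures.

1060 km

t_tx = L/R = 4592/1300000 = 0.00353231 s.
Distance = s × t_tx = 300000000 × 0.00353231 = 1060 km.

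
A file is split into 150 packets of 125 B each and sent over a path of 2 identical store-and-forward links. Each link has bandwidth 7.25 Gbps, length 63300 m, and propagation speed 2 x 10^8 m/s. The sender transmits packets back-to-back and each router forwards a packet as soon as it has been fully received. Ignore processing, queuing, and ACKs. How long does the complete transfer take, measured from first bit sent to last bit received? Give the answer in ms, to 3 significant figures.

0.654 ms

Per-hop transmission t_tx = L/R = 1000/7250000000 = 0.000137931 ms.
Per-hop propagation t_prop = 63300/200000000 = 0.3165 ms.
Pipeline fill: first packet needs 2·t_tx to clear all hops; remaining 149 packets each add one t_tx.
Total = (2+150-1)·t_tx + 2·t_prop = 151·0.000137931 + 2·0.3165 = 0.654 ms.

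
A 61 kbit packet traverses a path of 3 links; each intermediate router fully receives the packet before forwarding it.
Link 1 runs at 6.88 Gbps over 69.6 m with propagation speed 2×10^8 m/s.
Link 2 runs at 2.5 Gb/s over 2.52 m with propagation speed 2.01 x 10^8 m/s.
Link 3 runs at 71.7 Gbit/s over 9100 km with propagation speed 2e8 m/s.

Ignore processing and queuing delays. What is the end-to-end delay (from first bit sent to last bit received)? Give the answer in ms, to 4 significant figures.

45.53 ms

L = 61000 bits.
Transmission delays (L/R per hop): 0.00886628, 0.0244, 0.000850767 ms; sum = 0.034117 ms.
Propagation delays (d/s per hop): 0.000348, 1.25373e-05, 45.5 ms; sum = 45.5004 ms.
End-to-end = 45.53 ms.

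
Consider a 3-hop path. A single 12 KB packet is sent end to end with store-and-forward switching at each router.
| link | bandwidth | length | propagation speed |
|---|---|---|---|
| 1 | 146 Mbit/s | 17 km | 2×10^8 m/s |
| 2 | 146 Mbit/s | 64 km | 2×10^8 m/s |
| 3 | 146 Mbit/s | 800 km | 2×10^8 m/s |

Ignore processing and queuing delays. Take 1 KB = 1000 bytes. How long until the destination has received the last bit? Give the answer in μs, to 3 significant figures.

6380 μs

L = 96000 bits.
Transmission delay per hop = L/R = 96000/146000000 = 657.534 μs; 3 hops → 1972.6 μs.
Propagation delays (d/s per hop): 85, 320, 4000 μs; sum = 4405 μs.
End-to-end = 6380 μs.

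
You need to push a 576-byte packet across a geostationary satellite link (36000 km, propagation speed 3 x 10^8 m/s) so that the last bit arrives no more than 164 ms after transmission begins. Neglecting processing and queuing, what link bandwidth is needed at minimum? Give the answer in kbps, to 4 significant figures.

104.7 kbps

L = 4608 bits.
Propagation delay = 36000000 / 300000000 = 120 ms.
Transmission budget = 164 − 120 = 44 ms.
R ≥ L / t_tx = 4608 bits / 0.044 s = 104.7 kbps.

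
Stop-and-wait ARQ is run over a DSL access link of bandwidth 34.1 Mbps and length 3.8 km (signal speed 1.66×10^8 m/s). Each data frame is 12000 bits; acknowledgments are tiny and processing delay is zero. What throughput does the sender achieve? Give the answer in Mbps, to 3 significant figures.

t_tx = L/R = 12000/34100000 = 0.000351906 s.
t_prop = 3800/166000000 = 2.28916e-05 s; RTT = 4.57831e-05 s.
Cycle = t_tx + RTT = 0.000397689 s.
Throughput = L / cycle = 12000 / 0.000397689 = 30.2 Mbps.

30.2 Mbps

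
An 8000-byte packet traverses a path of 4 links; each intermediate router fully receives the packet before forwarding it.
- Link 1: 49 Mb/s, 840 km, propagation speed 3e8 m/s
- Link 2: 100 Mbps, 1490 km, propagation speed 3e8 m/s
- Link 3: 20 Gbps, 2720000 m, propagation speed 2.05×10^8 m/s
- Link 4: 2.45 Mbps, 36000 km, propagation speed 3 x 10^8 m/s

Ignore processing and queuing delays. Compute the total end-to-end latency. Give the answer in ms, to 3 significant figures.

L = 8000 × 8 = 64000 bits.
Transmission delays (L/R per hop): 1.30612, 0.64, 0.0032, 26.1224 ms; sum = 28.0718 ms.
Propagation delays (d/s per hop): 2.8, 4.96667, 13.2683, 120 ms; sum = 141.035 ms.
End-to-end = 169 ms.

169 ms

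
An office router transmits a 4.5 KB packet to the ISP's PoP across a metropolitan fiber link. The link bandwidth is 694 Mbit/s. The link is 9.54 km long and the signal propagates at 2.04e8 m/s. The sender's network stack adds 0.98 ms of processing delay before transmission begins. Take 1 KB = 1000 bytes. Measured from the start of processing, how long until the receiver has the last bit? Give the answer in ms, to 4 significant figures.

L = 36000 bits.
Transmission delay = L/R = 36000 / 694000000 = 0.0518732 ms.
Propagation delay = d/s = 9540 m / 204000000 m/s = 0.0467647 ms.
Plus processing delay 0.98 ms = 0.98 ms.
Total = 1.079 ms.

1.079 ms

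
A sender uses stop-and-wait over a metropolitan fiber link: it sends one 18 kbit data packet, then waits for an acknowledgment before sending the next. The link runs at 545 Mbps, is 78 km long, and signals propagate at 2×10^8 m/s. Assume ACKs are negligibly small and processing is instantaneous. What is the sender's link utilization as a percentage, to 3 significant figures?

4.06 %

t_tx = L/R = 18000/545000000 = 3.30275e-05 s.
t_prop = 78000/200000000 = 0.00039 s; RTT = 0.00078 s.
Cycle = t_tx + RTT = 0.000813028 s.
Utilization = t_tx / cycle = 3.30275e-05/0.000813028 = 4.06 %.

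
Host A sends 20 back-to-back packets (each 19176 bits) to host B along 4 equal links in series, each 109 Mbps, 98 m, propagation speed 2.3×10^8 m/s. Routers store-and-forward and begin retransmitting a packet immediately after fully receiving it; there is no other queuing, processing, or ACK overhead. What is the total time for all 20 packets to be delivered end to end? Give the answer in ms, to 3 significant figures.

4.05 ms

Per-hop transmission t_tx = L/R = 19176/109000000 = 0.175927 ms.
Per-hop propagation t_prop = 98/2.3e+08 = 0.000426087 ms.
Pipeline fill: first packet needs 4·t_tx to clear all hops; remaining 19 packets each add one t_tx.
Total = (4+20-1)·t_tx + 4·t_prop = 23·0.175927 + 4·0.000426087 = 4.05 ms.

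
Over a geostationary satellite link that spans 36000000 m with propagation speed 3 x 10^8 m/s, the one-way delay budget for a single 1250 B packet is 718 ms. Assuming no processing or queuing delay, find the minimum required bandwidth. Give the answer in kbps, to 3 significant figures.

16.7 kbps

L = 10000 bits.
Propagation delay = 36000000 / 300000000 = 120 ms.
Transmission budget = 718 − 120 = 598 ms.
R ≥ L / t_tx = 10000 bits / 0.598 s = 16.7 kbps.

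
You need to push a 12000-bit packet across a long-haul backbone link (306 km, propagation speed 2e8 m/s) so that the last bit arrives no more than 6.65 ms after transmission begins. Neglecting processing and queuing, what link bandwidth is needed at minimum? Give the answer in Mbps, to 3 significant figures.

2.34 Mbps

Propagation delay = 306000 / 200000000 = 1.53 ms.
Transmission budget = 6.65 − 1.53 = 5.12 ms.
R ≥ L / t_tx = 12000 bits / 0.00512 s = 2.34 Mbps.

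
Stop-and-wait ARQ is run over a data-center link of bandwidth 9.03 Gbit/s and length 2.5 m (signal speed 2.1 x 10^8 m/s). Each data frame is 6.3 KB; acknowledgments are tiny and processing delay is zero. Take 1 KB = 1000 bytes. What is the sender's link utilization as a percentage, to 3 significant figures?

99.6 %

t_tx = L/R = 50400/9030000000 = 5.5814e-06 s.
t_prop = 2.5/210000000 = 1.19048e-08 s; RTT = 2.38095e-08 s.
Cycle = t_tx + RTT = 5.6052e-06 s.
Utilization = t_tx / cycle = 5.5814e-06/5.6052e-06 = 99.6 %.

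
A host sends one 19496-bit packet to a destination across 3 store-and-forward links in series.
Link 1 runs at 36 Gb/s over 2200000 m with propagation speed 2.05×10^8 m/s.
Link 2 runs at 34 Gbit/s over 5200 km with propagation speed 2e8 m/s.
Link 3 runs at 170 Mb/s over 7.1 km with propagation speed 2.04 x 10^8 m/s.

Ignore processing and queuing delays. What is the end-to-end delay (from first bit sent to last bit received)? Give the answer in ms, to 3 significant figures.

Transmission delays (L/R per hop): 0.000541556, 0.000573412, 0.114682 ms; sum = 0.115797 ms.
Propagation delays (d/s per hop): 10.7317, 26, 0.0348039 ms; sum = 36.7665 ms.
End-to-end = 36.9 ms.

36.9 ms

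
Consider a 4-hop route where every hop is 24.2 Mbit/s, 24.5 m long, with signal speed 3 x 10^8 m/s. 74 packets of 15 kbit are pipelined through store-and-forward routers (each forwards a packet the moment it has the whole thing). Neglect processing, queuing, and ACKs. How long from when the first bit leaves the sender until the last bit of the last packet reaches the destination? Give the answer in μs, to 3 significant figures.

47700 μs

Per-hop transmission t_tx = L/R = 15000/24200000 = 619.835 μs.
Per-hop propagation t_prop = 24.5/300000000 = 0.0816667 μs.
Pipeline fill: first packet needs 4·t_tx to clear all hops; remaining 73 packets each add one t_tx.
Total = (4+74-1)·t_tx + 4·t_prop = 77·619.835 + 4·0.0816667 = 47700 μs.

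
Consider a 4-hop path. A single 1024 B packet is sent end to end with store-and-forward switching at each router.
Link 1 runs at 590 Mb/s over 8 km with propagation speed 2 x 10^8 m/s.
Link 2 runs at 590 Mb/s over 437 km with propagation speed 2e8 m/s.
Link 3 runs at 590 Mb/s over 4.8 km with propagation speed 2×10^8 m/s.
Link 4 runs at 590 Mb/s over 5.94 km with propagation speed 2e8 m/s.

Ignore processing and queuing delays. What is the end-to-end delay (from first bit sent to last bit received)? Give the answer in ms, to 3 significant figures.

2.33 ms

L = 1024 × 8 = 8192 bits.
Transmission delay per hop = L/R = 8192/590000000 = 0.0138847 ms; 4 hops → 0.055539 ms.
Propagation delays (d/s per hop): 0.04, 2.185, 0.024, 0.0297 ms; sum = 2.2787 ms.
End-to-end = 2.33 ms.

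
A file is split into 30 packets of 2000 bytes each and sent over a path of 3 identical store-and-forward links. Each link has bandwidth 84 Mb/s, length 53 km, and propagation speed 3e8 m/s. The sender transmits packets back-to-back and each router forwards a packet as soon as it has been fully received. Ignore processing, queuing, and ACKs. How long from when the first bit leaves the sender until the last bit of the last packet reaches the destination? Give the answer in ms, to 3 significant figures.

Per-hop transmission t_tx = L/R = 16000/84000000 = 0.190476 ms.
Per-hop propagation t_prop = 53000/300000000 = 0.176667 ms.
Pipeline fill: first packet needs 3·t_tx to clear all hops; remaining 29 packets each add one t_tx.
Total = (3+30-1)·t_tx + 3·t_prop = 32·0.190476 + 3·0.176667 = 6.63 ms.

6.63 ms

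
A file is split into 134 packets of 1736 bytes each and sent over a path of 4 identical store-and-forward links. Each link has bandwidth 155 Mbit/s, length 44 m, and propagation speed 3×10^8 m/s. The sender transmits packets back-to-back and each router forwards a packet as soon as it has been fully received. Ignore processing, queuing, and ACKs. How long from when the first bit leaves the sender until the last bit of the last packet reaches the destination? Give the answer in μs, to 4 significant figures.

12280 μs

Per-hop transmission t_tx = L/R = 13888/155000000 = 89.6 μs.
Per-hop propagation t_prop = 44/300000000 = 0.146667 μs.
Pipeline fill: first packet needs 4·t_tx to clear all hops; remaining 133 packets each add one t_tx.
Total = (4+134-1)·t_tx + 4·t_prop = 137·89.6 + 4·0.146667 = 12280 μs.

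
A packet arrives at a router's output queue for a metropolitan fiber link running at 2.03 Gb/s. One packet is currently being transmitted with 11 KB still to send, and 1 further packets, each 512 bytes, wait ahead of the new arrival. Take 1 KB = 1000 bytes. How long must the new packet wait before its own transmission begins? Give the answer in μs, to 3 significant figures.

45.4 μs

Each queued packet: L/R = 4096/2.03e+09 = 2.01773 μs.
1 queued → 2.01773 μs.
Plus remaining 88000 bits of current packet: 43.3498 μs.
Queuing delay = 45.4 μs.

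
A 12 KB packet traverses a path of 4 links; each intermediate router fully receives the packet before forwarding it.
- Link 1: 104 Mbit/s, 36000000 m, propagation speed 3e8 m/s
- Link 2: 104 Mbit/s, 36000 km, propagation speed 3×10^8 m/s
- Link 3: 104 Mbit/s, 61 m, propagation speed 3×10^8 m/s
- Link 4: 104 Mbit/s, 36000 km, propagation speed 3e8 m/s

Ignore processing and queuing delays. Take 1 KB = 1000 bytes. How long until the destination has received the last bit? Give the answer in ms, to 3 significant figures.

364 ms

L = 96000 bits.
Transmission delay per hop = L/R = 96000/104000000 = 0.923077 ms; 4 hops → 3.69231 ms.
Propagation delays (d/s per hop): 120, 120, 0.000203333, 120 ms; sum = 360 ms.
End-to-end = 364 ms.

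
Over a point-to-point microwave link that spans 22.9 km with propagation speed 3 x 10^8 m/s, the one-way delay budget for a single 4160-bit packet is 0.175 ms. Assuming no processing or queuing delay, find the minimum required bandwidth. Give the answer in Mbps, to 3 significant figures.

42.2 Mbps

Propagation delay = 22900 / 300000000 = 0.0763333 ms.
Transmission budget = 0.175 − 0.0763333 = 0.0986667 ms.
R ≥ L / t_tx = 4160 bits / 9.86667e-05 s = 42.2 Mbps.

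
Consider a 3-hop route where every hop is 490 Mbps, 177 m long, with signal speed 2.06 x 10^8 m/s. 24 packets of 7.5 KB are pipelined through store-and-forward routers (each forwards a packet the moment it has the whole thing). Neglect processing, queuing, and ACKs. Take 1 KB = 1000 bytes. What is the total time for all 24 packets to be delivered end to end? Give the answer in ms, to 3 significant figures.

3.19 ms

Per-hop transmission t_tx = L/R = 60000/490000000 = 0.122449 ms.
Per-hop propagation t_prop = 177/206000000 = 0.000859223 ms.
Pipeline fill: first packet needs 3·t_tx to clear all hops; remaining 23 packets each add one t_tx.
Total = (3+24-1)·t_tx + 3·t_prop = 26·0.122449 + 3·0.000859223 = 3.19 ms.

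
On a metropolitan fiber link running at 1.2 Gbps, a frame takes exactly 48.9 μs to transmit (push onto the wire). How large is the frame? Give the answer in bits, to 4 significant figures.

L = R × t_tx = 1200000000 b/s × 4.89e-05 s = 58680 bits.

58680 bits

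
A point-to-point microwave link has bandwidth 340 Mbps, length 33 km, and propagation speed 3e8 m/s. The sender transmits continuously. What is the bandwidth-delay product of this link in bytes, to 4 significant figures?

Propagation delay = 33000 / 300000000 = 0.00011 s.
BDP = R × t_prop = 340000000 × 0.00011 = 37400 bits.
In bytes: 37400/8 = 4675 bytes.

4675 bytes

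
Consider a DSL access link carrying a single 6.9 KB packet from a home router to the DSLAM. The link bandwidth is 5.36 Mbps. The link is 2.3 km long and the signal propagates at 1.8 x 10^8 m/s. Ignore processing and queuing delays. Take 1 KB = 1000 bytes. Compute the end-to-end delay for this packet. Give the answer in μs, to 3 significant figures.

L = 55200 bits.
Transmission delay = L/R = 55200 / 5360000 = 10298.5 μs.
Propagation delay = d/s = 2300 m / 180000000 m/s = 12.7778 μs.
Total = 10300 μs.

10300 μs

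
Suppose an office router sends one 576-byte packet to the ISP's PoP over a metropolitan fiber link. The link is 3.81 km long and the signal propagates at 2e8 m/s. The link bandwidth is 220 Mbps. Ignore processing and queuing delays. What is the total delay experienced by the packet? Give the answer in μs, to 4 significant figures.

40.00 μs

L = 576 × 8 = 4608 bits.
Transmission delay = L/R = 4608 / 220000000 = 20.9455 μs.
Propagation delay = d/s = 3810 m / 200000000 m/s = 19.05 μs.
Total = 40.00 μs.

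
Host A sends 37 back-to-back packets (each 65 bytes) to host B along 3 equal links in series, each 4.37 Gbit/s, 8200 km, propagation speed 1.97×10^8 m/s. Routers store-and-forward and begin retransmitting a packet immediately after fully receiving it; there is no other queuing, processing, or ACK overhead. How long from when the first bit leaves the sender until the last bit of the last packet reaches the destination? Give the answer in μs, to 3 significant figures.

125000 μs

Per-hop transmission t_tx = L/R = 520/4370000000 = 0.118993 μs.
Per-hop propagation t_prop = 8200000/197000000 = 41624.4 μs.
Pipeline fill: first packet needs 3·t_tx to clear all hops; remaining 36 packets each add one t_tx.
Total = (3+37-1)·t_tx + 3·t_prop = 39·0.118993 + 3·41624.4 = 125000 μs.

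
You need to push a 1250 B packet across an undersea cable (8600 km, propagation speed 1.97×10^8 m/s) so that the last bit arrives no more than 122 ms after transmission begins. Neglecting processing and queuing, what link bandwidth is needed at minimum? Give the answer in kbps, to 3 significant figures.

L = 10000 bits.
Propagation delay = 8600000 / 197000000 = 43.6548 ms.
Transmission budget = 122 − 43.6548 = 78.3452 ms.
R ≥ L / t_tx = 10000 bits / 0.0783452 s = 128 kbps.

128 kbps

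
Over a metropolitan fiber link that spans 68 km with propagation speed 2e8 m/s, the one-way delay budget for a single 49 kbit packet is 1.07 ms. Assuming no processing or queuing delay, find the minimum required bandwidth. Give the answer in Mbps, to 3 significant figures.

67.1 Mbps

Propagation delay = 68000 / 200000000 = 0.34 ms.
Transmission budget = 1.07 − 0.34 = 0.73 ms.
R ≥ L / t_tx = 49000 bits / 0.00073 s = 67.1 Mbps.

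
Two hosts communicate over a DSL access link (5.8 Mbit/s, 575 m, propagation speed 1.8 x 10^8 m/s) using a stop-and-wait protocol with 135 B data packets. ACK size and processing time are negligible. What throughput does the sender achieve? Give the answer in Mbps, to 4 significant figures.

t_tx = L/R = 1080/5800000 = 0.000186207 s.
t_prop = 575/180000000 = 3.19444e-06 s; RTT = 6.38889e-06 s.
Cycle = t_tx + RTT = 0.000192596 s.
Throughput = L / cycle = 1080 / 0.000192596 = 5.608 Mbps.

5.608 Mbps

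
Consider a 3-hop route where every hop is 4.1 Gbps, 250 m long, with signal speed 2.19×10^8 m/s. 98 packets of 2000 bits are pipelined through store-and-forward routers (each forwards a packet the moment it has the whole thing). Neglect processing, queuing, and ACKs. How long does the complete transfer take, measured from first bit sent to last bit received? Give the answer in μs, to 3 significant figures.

Per-hop transmission t_tx = L/R = 2000/4.1e+09 = 0.487805 μs.
Per-hop propagation t_prop = 250/219000000 = 1.14155 μs.
Pipeline fill: first packet needs 3·t_tx to clear all hops; remaining 97 packets each add one t_tx.
Total = (3+98-1)·t_tx + 3·t_prop = 100·0.487805 + 3·1.14155 = 52.2 μs.

52.2 μs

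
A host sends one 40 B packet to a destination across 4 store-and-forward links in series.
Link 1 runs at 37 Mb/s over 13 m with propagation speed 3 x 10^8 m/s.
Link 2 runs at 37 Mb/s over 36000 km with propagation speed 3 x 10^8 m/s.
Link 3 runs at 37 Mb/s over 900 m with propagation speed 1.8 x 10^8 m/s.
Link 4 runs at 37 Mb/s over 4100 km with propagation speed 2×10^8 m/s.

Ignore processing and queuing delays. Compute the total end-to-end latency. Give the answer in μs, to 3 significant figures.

141000 μs

L = 40 × 8 = 320 bits.
Transmission delay per hop = L/R = 320/37000000 = 8.64865 μs; 4 hops → 34.5946 μs.
Propagation delays (d/s per hop): 0.0433333, 120000, 5, 20500 μs; sum = 140505 μs.
End-to-end = 141000 μs.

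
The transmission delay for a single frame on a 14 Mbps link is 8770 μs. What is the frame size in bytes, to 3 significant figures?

L = R × t_tx = 14000000 b/s × 0.00877 s = 122780 bits.
In bytes: 122780 / 8 = 15300 bytes.

15300 bytes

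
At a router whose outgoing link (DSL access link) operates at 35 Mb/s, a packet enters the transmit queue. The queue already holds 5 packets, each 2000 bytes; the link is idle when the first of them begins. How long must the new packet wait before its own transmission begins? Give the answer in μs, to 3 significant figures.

2290 μs

Each queued packet: L/R = 16000/35000000 = 457.143 μs.
5 queued → 2285.71 μs.
Queuing delay = 2290 μs.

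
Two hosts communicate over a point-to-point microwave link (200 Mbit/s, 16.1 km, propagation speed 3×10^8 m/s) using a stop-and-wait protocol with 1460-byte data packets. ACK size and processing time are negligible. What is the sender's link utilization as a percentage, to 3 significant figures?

35.2 %

t_tx = L/R = 11680/200000000 = 5.84e-05 s.
t_prop = 16100/300000000 = 5.36667e-05 s; RTT = 0.000107333 s.
Cycle = t_tx + RTT = 0.000165733 s.
Utilization = t_tx / cycle = 5.84e-05/0.000165733 = 35.2 %.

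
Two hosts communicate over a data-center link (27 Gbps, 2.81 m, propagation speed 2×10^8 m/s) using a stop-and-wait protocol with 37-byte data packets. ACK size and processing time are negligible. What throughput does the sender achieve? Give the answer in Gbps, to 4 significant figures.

7.578 Gbps

t_tx = L/R = 296/27000000000 = 1.0963e-08 s.
t_prop = 2.81/200000000 = 1.405e-08 s; RTT = 2.81e-08 s.
Cycle = t_tx + RTT = 3.9063e-08 s.
Throughput = L / cycle = 296 / 3.9063e-08 = 7.578 Gbps.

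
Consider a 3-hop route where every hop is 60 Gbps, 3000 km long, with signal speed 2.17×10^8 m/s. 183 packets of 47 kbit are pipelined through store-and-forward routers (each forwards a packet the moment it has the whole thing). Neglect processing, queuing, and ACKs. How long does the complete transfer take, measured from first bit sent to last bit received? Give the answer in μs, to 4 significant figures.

Per-hop transmission t_tx = L/R = 47000/60000000000 = 0.783333 μs.
Per-hop propagation t_prop = 3000000/217000000 = 13824.9 μs.
Pipeline fill: first packet needs 3·t_tx to clear all hops; remaining 182 packets each add one t_tx.
Total = (3+183-1)·t_tx + 3·t_prop = 185·0.783333 + 3·13824.9 = 41620 μs.

41620 μs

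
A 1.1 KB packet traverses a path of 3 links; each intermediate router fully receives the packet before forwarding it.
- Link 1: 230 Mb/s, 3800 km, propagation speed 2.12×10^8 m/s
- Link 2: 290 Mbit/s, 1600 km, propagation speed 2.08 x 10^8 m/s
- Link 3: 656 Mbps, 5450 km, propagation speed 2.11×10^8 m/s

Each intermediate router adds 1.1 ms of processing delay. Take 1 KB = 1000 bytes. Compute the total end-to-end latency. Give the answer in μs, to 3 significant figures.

L = 8800 bits.
Transmission delays (L/R per hop): 38.2609, 30.3448, 13.4146 μs; sum = 82.0203 μs.
Propagation delays (d/s per hop): 17924.5, 7692.31, 25829.4 μs; sum = 51446.2 μs.
Processing at 2 router(s): 2 × 1.1 ms = 2200 μs.
End-to-end = 53700 μs.

53700 μs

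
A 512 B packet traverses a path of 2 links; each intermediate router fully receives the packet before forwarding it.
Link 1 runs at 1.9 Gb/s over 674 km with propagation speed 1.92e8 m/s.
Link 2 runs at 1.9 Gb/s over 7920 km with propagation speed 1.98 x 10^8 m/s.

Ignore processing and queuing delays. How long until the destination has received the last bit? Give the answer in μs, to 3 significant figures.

L = 512 × 8 = 4096 bits.
Transmission delay per hop = L/R = 4096/1900000000 = 2.15579 μs; 2 hops → 4.31158 μs.
Propagation delays (d/s per hop): 3510.42, 40000 μs; sum = 43510.4 μs.
End-to-end = 43500 μs.

43500 μs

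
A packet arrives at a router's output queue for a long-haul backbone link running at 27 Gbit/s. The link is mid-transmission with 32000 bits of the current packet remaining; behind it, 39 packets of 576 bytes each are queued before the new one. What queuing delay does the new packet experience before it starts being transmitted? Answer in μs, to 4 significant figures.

7.841 μs

Each queued packet: L/R = 4608/27000000000 = 0.170667 μs.
39 queued → 6.656 μs.
Plus remaining 32000 bits of current packet: 1.18519 μs.
Queuing delay = 7.841 μs.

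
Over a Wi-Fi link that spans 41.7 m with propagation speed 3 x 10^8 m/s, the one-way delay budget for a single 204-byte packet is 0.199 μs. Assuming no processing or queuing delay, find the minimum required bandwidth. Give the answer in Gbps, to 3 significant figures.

27.2 Gbps

L = 1632 bits.
Propagation delay = 41.7 / 300000000 = 0.139 μs.
Transmission budget = 0.199 − 0.139 = 0.06 μs.
R ≥ L / t_tx = 1632 bits / 6e-08 s = 27.2 Gbps.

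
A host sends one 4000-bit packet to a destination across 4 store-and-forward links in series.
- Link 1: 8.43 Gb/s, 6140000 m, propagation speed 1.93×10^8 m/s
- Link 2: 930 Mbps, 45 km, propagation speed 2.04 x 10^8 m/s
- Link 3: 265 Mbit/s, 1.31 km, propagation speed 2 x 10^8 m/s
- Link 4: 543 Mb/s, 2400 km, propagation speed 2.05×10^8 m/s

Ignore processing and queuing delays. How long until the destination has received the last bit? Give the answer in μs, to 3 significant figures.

Transmission delays (L/R per hop): 0.474496, 4.30108, 15.0943, 7.36648 μs; sum = 27.2364 μs.
Propagation delays (d/s per hop): 31813.5, 220.588, 6.55, 11707.3 μs; sum = 43747.9 μs.
End-to-end = 43800 μs.

43800 μs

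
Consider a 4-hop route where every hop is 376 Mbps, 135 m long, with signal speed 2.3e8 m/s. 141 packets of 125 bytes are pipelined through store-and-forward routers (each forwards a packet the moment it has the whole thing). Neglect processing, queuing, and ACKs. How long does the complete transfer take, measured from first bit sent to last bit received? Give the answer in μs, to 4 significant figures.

Per-hop transmission t_tx = L/R = 1000/376000000 = 2.65957 μs.
Per-hop propagation t_prop = 135/2.3e+08 = 0.586957 μs.
Pipeline fill: first packet needs 4·t_tx to clear all hops; remaining 140 packets each add one t_tx.
Total = (4+141-1)·t_tx + 4·t_prop = 144·2.65957 + 4·0.586957 = 385.3 μs.

385.3 μs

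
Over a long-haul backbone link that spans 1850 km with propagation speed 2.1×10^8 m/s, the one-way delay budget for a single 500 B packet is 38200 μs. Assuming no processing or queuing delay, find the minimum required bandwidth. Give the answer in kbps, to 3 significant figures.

136 kbps

L = 4000 bits.
Propagation delay = 1850000 / 210000000 = 8809.52 μs.
Transmission budget = 38200 − 8809.52 = 29390.5 μs.
R ≥ L / t_tx = 4000 bits / 0.0293905 s = 136 kbps.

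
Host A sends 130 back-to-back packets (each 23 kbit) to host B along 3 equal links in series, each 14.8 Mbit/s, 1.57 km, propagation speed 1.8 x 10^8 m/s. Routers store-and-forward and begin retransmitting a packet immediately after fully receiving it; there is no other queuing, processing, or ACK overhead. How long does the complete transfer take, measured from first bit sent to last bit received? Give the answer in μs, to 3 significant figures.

Per-hop transmission t_tx = L/R = 23000/14800000 = 1554.05 μs.
Per-hop propagation t_prop = 1570/180000000 = 8.72222 μs.
Pipeline fill: first packet needs 3·t_tx to clear all hops; remaining 129 packets each add one t_tx.
Total = (3+130-1)·t_tx + 3·t_prop = 132·1554.05 + 3·8.72222 = 205000 μs.

205000 μs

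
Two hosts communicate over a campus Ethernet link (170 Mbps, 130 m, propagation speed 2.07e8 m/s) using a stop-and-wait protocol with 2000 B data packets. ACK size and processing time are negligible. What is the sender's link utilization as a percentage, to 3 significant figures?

t_tx = L/R = 16000/170000000 = 9.41176e-05 s.
t_prop = 130/2.07e+08 = 6.28019e-07 s; RTT = 1.25604e-06 s.
Cycle = t_tx + RTT = 9.53737e-05 s.
Utilization = t_tx / cycle = 9.41176e-05/9.53737e-05 = 98.7 %.

98.7 %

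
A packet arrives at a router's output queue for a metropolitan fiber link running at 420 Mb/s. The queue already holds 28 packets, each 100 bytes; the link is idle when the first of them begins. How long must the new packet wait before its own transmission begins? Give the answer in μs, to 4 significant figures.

Each queued packet: L/R = 800/420000000 = 1.90476 μs.
28 queued → 53.3333 μs.
Queuing delay = 53.33 μs.

53.33 μs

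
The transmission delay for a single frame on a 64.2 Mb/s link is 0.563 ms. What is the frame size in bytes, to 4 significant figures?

L = R × t_tx = 64200000 b/s × 0.000563 s = 36144.6 bits.
In bytes: 36144.6 / 8 = 4518 bytes.

4518 bytes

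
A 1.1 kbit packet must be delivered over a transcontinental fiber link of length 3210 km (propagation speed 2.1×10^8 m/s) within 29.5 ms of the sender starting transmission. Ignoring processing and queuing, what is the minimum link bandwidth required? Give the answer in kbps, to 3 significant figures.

77.4 kbps

Propagation delay = 3210000 / 210000000 = 15.2857 ms.
Transmission budget = 29.5 − 15.2857 = 14.2143 ms.
R ≥ L / t_tx = 1100 bits / 0.0142143 s = 77.4 kbps.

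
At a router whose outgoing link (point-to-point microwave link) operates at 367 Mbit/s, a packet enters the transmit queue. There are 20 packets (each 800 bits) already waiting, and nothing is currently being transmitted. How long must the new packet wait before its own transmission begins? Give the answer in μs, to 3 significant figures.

43.6 μs

Each queued packet: L/R = 800/367000000 = 2.17984 μs.
20 queued → 43.5967 μs.
Queuing delay = 43.6 μs.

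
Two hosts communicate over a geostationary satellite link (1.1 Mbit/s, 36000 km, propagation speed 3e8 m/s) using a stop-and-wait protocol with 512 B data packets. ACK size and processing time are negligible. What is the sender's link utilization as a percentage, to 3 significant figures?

1.53 %

t_tx = L/R = 4096/1100000 = 0.00372364 s.
t_prop = 36000000/300000000 = 0.12 s; RTT = 0.24 s.
Cycle = t_tx + RTT = 0.243724 s.
Utilization = t_tx / cycle = 0.00372364/0.243724 = 1.53 %.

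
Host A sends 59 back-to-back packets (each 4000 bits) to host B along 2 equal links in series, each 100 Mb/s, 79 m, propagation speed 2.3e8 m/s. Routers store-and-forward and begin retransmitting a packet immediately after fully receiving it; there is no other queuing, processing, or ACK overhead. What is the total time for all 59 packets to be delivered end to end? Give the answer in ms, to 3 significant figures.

2.40 ms

Per-hop transmission t_tx = L/R = 4000/100000000 = 0.04 ms.
Per-hop propagation t_prop = 79/2.3e+08 = 0.000343478 ms.
Pipeline fill: first packet needs 2·t_tx to clear all hops; remaining 58 packets each add one t_tx.
Total = (2+59-1)·t_tx + 2·t_prop = 60·0.04 + 2·0.000343478 = 2.40 ms.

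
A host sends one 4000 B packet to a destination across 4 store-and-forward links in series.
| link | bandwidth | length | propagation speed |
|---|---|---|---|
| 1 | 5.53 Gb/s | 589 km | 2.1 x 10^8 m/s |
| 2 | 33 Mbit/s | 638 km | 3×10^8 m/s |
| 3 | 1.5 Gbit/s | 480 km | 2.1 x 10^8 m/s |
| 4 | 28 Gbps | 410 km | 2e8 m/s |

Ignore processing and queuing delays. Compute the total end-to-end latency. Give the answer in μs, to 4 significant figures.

L = 4000 × 8 = 32000 bits.
Transmission delays (L/R per hop): 5.78662, 969.697, 21.3333, 1.14286 μs; sum = 997.96 μs.
Propagation delays (d/s per hop): 2804.76, 2126.67, 2285.71, 2050 μs; sum = 9267.14 μs.
End-to-end = 10270 μs.

10270 μs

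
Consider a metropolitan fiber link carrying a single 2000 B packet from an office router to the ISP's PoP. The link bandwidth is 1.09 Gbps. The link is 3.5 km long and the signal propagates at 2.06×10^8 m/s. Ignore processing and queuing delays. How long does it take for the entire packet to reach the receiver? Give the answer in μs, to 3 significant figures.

31.7 μs

L = 2000 × 8 = 16000 bits.
Transmission delay = L/R = 16000 / 1090000000 = 14.6789 μs.
Propagation delay = d/s = 3500 m / 206000000 m/s = 16.9903 μs.
Total = 31.7 μs.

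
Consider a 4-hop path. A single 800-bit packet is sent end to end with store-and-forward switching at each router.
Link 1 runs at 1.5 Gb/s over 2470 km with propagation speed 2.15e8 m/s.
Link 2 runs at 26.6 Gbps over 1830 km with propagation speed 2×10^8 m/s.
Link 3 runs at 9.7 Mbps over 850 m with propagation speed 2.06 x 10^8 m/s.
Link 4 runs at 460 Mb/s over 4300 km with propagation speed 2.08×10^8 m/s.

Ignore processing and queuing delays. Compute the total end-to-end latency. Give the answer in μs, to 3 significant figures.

41400 μs

Transmission delays (L/R per hop): 0.533333, 0.0300752, 82.4742, 1.73913 μs; sum = 84.7768 μs.
Propagation delays (d/s per hop): 11488.4, 9150, 4.12621, 20673.1 μs; sum = 41315.6 μs.
End-to-end = 41400 μs.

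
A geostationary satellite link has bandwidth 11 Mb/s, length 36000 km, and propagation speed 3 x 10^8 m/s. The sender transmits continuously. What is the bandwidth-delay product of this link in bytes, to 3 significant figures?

165000 bytes

Propagation delay = 36000000 / 300000000 = 0.12 s.
BDP = R × t_prop = 11000000 × 0.12 = 1320000 bits.
In bytes: 1320000/8 = 165000 bytes.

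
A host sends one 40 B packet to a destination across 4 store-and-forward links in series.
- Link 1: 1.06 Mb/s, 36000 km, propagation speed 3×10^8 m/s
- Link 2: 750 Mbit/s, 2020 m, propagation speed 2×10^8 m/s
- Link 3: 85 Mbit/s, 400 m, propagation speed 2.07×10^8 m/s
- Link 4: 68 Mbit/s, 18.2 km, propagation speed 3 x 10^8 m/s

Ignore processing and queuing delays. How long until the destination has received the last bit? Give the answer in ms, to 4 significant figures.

120.4 ms

L = 40 × 8 = 320 bits.
Transmission delays (L/R per hop): 0.301887, 0.000426667, 0.00376471, 0.00470588 ms; sum = 0.310784 ms.
Propagation delays (d/s per hop): 120, 0.0101, 0.00193237, 0.0606667 ms; sum = 120.073 ms.
End-to-end = 120.4 ms.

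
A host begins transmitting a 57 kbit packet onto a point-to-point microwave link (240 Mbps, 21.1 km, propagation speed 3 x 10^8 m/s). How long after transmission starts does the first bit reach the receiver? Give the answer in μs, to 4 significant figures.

70.33 μs

First bit experiences only propagation delay: d/s = 21100/300000000 = 70.33 μs.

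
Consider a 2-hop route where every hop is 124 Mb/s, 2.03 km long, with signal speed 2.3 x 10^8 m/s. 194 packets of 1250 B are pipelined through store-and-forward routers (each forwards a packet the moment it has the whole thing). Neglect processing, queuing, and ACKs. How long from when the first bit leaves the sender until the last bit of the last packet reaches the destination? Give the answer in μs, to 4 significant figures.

15740 μs

Per-hop transmission t_tx = L/R = 10000/124000000 = 80.6452 μs.
Per-hop propagation t_prop = 2030/2.3e+08 = 8.82609 μs.
Pipeline fill: first packet needs 2·t_tx to clear all hops; remaining 193 packets each add one t_tx.
Total = (2+194-1)·t_tx + 2·t_prop = 195·80.6452 + 2·8.82609 = 15740 μs.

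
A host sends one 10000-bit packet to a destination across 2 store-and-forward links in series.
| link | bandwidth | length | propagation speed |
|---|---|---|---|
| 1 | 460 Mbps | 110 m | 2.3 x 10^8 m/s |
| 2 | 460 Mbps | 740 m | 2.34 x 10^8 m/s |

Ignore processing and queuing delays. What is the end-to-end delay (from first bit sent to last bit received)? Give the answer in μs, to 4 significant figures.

47.12 μs

Transmission delay per hop = L/R = 10000/460000000 = 21.7391 μs; 2 hops → 43.4783 μs.
Propagation delays (d/s per hop): 0.478261, 3.16239 μs; sum = 3.64065 μs.
End-to-end = 47.12 μs.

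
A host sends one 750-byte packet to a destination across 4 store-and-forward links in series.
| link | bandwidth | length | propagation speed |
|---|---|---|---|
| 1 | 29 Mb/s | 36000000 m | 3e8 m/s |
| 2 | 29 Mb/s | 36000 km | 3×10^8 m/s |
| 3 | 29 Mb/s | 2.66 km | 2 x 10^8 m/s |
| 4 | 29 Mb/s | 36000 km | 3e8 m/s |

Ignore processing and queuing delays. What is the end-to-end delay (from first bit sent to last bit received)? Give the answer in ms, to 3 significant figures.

L = 750 × 8 = 6000 bits.
Transmission delay per hop = L/R = 6000/29000000 = 0.206897 ms; 4 hops → 0.827586 ms.
Propagation delays (d/s per hop): 120, 120, 0.0133, 120 ms; sum = 360.013 ms.
End-to-end = 361 ms.

361 ms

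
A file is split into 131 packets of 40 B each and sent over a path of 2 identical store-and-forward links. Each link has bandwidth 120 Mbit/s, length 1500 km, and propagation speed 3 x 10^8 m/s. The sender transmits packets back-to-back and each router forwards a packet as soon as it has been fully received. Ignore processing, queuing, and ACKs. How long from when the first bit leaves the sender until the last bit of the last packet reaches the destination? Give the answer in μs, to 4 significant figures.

Per-hop transmission t_tx = L/R = 320/120000000 = 2.66667 μs.
Per-hop propagation t_prop = 1500000/300000000 = 5000 μs.
Pipeline fill: first packet needs 2·t_tx to clear all hops; remaining 130 packets each add one t_tx.
Total = (2+131-1)·t_tx + 2·t_prop = 132·2.66667 + 2·5000 = 10350 μs.

10350 μs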